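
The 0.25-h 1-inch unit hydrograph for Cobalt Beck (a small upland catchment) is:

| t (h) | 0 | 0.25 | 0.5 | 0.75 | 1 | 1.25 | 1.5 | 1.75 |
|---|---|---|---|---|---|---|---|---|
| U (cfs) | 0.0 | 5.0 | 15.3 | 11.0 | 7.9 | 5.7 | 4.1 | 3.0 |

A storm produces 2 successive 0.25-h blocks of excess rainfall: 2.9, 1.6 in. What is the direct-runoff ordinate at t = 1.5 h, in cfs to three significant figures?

By discrete convolution, Q_j = Σ (P_i / 1 in) · U_{j−i}.
At t = 1.5 h (j=6): Q = (2.9/1)·4.1 + (1.6/1)·5.7 = 21.0 cfs.

Q ≈ 21.0 cfs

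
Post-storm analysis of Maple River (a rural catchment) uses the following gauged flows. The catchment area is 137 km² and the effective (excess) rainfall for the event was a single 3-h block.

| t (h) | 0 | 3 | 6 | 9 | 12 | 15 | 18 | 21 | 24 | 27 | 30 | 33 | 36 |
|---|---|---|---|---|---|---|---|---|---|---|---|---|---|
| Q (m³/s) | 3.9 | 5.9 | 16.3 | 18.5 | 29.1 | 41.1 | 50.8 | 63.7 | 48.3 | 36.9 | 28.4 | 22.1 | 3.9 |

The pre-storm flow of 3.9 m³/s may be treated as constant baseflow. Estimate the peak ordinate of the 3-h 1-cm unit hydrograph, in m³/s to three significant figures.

U_p ≈ 23.8 m³/s

Direct runoff: 0.0, 2.0, 12.4, 14.6, 25.2, 37.2, 46.9, 59.8, 44.4, 33.0, 24.5, 18.2, 0.0 m³/s; ΣQ_DR = 318.2 m³/s, peak = 59.8 m³/s.
Runoff depth d = ΣQ_DR·Δt / A = 318.2 × 10800 / (137 km²) = 25.08 mm.
The 1-cm UH is the DRH scaled by (10 mm)/d, so U_p = 59.8 × 10/25.08 = 23.8 m³/s.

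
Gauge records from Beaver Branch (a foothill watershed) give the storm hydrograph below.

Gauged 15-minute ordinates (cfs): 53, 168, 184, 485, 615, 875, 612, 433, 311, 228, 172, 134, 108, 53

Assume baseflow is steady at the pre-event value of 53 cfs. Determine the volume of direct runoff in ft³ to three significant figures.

Direct-runoff ordinates (Q − Q_b): 0.0, 115.0, 131.0, 432.0, 562.0, 822.0, 559.0, 380.0, 258.0, 175.0, 119.0, 81.0, 55.0, 0.0 cfs.
ΣQ_DR = 3689 cfs.
With Δt = 0.25 h = 900 s, V = ΣQ_DR · Δt = 3689 × 900 = 3.32 × 10^6 ft³.

V ≈ 3.32 × 10^6 ft³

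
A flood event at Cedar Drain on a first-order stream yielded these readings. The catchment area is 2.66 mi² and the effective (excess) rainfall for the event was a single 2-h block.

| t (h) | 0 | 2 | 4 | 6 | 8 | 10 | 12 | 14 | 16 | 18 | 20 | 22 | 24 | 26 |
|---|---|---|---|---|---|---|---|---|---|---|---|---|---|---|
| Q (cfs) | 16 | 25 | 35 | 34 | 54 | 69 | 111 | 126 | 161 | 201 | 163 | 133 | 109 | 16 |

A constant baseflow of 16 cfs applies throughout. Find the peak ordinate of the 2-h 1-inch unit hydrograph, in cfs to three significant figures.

U_p ≈ 154 cfs

Direct runoff: 0.0, 9.0, 19.0, 18.0, 38.0, 53.0, 95.0, 110.0, 145.0, 185.0, 147.0, 117.0, 93.0, 0.0 cfs; ΣQ_DR = 1029 cfs, peak = 185.0 cfs.
Runoff depth d = ΣQ_DR·Δt / A = 1029 × 7200 / (2.66 mi²) = 1.199 in.
The 1-inch UH is the DRH scaled by (1 in)/d, so U_p = 185.0 × 1/1.199 = 154 cfs.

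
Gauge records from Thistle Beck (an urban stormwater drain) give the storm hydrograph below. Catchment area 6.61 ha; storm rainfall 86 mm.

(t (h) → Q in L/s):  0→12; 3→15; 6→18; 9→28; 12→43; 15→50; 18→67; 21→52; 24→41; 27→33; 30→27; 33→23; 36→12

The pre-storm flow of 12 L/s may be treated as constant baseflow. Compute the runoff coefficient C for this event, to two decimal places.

C ≈ 0.50

ΣQ_DR = 265.0 L/s; V = ΣQ_DR·Δt = 2.862 × 10^6 L.
Runoff depth d = V / A = 43.30 mm.
C = d / P = 43.30 / 86 = 0.50.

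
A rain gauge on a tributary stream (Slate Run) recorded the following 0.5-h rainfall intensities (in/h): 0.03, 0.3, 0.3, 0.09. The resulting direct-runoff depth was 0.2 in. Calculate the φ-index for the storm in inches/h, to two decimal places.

Only the 2 blocks with intensity above φ contribute runoff: 0.3, 0.3 in/h.
Σ(I−φ)·Δt = d  ⇒  (0.3+0.3 − 2φ)·0.5 = 0.2
φ = (0.6000 − 0.2/0.5) / 2 = 0.10 in/h.

φ ≈ 0.10 in/h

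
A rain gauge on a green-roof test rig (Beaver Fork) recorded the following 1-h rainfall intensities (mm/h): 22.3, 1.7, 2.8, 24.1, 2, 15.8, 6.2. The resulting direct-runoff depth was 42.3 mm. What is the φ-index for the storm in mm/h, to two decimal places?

φ ≈ 6.63 mm/h

Only the 3 blocks with intensity above φ contribute runoff: 22.3, 24.1, 15.8 mm/h.
Σ(I−φ)·Δt = d  ⇒  (22.3+24.1+15.8 − 3φ)·1 = 42.3
φ = (62.20 − 42.3/1) / 3 = 6.63 mm/h.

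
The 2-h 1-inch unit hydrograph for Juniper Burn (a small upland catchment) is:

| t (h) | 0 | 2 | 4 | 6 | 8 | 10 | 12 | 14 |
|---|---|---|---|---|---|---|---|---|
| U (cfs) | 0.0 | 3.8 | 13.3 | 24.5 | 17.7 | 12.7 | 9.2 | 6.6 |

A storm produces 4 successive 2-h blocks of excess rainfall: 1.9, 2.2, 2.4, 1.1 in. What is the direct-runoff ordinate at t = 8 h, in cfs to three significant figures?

Q ≈ 124 cfs

By discrete convolution, Q_j = Σ (P_i / 1 in) · U_{j−i}.
At t = 8 h (j=4): Q = (1.9/1)·17.7 + (2.2/1)·24.5 + (2.4/1)·13.3 + (1.1/1)·3.8 = 124 cfs.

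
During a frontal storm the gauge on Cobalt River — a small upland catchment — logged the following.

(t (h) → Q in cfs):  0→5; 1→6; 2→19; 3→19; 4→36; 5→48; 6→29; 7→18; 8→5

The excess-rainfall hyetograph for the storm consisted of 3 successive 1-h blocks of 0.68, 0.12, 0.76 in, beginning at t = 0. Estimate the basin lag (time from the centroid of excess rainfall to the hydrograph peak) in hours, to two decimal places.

Centroid of excess rainfall: t_c = Σ P_i·t̄_i / ΣP_i = 1.5513 h (block centres at 0.5, 1.5, 2.5 h).
Hydrograph peak occurs at t = 5 h, so basin lag t_L = 5 − 1.5513 = 3.45 h.

t_L ≈ 3.45 h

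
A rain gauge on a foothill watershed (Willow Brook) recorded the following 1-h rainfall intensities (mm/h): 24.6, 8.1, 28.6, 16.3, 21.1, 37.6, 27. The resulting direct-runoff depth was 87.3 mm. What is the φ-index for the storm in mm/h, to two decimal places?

φ ≈ 11.32 mm/h

Only the 6 blocks with intensity above φ contribute runoff: 24.6, 28.6, 16.3, 21.1, 37.6, 27 mm/h.
Σ(I−φ)·Δt = d  ⇒  (24.6+28.6+16.3+21.1+37.6+27 − 6φ)·1 = 87.3
φ = (155.2 − 87.3/1) / 6 = 11.32 mm/h.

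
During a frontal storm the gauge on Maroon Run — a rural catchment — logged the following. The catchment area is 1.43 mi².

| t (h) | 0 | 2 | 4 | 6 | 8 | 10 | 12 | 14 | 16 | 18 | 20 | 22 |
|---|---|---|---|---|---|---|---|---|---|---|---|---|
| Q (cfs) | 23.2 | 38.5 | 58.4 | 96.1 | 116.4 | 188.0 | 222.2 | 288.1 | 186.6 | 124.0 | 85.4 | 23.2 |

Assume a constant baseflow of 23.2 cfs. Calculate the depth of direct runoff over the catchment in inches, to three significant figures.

Direct runoff: 0.0, 15.3, 35.2, 72.9, 93.2, 164.8, 199.0, 264.9, 163.4, 100.8, 62.2, 0.0 cfs; ΣQ_DR = 1172 cfs.
V = ΣQ_DR · Δt = 1172 × 7200 s = 8.436 × 10^6 ft³.
Over A = 1.43 mi², depth = V / A = 2.54 in.

d ≈ 2.54 in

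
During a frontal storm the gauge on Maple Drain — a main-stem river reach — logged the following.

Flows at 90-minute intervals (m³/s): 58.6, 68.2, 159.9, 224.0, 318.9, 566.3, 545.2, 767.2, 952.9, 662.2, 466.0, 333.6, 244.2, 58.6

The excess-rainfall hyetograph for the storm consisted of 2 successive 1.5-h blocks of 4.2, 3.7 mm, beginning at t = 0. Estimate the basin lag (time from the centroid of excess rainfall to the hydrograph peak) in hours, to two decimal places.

t_L ≈ 10.55 h

Centroid of excess rainfall: t_c = Σ P_i·t̄_i / ΣP_i = 1.4525 h (block centres at 0.75, 2.25 h).
Hydrograph peak occurs at t = 12 h, so basin lag t_L = 12 − 1.4525 = 10.55 h.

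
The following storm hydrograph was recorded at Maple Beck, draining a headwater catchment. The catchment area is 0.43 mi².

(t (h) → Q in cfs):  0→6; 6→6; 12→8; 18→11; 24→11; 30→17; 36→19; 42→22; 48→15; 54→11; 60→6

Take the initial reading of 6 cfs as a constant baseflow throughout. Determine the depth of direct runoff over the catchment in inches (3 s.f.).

d ≈ 1.43 in

Direct runoff: 0.0, 0.0, 2.0, 5.0, 5.0, 11.0, 13.0, 16.0, 9.0, 5.0, 0.0 cfs; ΣQ_DR = 66.00 cfs.
V = ΣQ_DR · Δt = 66.00 × 21600 s = 1.426 × 10^6 ft³.
Over A = 0.43 mi², depth = V / A = 1.43 in.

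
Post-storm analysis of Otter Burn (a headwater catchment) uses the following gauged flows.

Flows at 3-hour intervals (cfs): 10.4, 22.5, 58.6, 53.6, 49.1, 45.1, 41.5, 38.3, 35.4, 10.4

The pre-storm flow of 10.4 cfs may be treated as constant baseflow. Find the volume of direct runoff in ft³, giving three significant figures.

V ≈ 2.82 × 10^6 ft³

Direct-runoff ordinates (Q − Q_b): 0.0, 12.1, 48.2, 43.2, 38.7, 34.7, 31.1, 27.9, 25.0, 0.0 cfs.
ΣQ_DR = 260.9 cfs.
With Δt = 3 h = 10800 s, V = ΣQ_DR · Δt = 260.9 × 10800 = 2.82 × 10^6 ft³.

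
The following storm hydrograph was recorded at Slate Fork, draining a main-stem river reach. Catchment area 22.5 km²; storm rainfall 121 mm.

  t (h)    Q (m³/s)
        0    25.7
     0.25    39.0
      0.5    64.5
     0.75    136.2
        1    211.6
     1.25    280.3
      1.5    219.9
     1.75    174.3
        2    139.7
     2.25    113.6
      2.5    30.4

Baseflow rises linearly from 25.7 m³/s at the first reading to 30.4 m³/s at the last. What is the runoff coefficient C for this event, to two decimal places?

ΣQ_DR = 1127 m³/s; V = ΣQ_DR·Δt = 1.014 × 10^6 m³.
Runoff depth d = V / A = 45.07 mm.
C = d / P = 45.07 / 121 = 0.37.

C ≈ 0.37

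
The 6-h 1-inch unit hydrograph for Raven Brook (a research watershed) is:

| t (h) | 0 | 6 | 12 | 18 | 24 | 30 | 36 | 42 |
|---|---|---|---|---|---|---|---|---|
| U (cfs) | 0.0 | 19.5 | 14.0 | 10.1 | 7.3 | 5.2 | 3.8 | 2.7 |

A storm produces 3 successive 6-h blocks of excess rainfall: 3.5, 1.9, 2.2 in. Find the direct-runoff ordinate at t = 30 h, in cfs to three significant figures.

By discrete convolution, Q_j = Σ (P_i / 1 in) · U_{j−i}.
At t = 30 h (j=5): Q = (3.5/1)·5.2 + (1.9/1)·7.3 + (2.2/1)·10.1 = 54.3 cfs.

Q ≈ 54.3 cfs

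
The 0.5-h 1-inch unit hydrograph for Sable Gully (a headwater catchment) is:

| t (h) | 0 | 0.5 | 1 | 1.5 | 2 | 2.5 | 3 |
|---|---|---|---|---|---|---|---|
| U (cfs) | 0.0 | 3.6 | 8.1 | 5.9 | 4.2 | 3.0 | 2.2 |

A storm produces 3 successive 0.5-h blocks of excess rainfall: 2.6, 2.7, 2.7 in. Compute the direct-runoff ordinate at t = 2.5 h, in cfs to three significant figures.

Q ≈ 35.1 cfs

By discrete convolution, Q_j = Σ (P_i / 1 in) · U_{j−i}.
At t = 2.5 h (j=5): Q = (2.6/1)·3.0 + (2.7/1)·4.2 + (2.7/1)·5.9 = 35.1 cfs.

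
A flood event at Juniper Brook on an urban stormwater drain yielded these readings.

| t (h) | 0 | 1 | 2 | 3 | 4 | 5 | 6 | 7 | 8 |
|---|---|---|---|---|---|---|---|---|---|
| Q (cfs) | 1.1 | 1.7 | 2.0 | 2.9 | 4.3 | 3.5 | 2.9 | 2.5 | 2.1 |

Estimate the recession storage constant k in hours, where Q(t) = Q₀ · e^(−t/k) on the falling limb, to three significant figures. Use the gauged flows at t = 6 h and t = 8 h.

k ≈ 6.20 h

On the falling limb, Q drops from 2.9 to 2.1 cfs between t = 6 h and t = 8 h (Δt = 2 h).
k = −Δt / ln(Q₂/Q₁) = −2 / ln(2.1/2.9) = 6.20 h.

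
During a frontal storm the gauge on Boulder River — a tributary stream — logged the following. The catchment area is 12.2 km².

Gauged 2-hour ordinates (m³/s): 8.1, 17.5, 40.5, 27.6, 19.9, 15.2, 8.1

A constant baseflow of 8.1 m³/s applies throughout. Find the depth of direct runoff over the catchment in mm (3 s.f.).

d ≈ 47.3 mm

Direct runoff: 0.0, 9.4, 32.4, 19.5, 11.8, 7.1, 0.0 m³/s; ΣQ_DR = 80.20 m³/s.
V = ΣQ_DR · Δt = 80.20 × 7200 s = 5.774 × 10^5 m³.
Over A = 12.2 km², depth = V / A = 47.3 mm.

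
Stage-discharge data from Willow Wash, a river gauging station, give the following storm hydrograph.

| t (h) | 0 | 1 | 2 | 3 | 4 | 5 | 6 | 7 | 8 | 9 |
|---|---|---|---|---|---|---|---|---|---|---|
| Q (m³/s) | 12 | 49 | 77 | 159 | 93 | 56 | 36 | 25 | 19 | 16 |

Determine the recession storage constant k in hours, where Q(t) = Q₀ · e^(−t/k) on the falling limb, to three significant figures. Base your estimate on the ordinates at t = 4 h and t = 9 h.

k ≈ 2.84 h

On the falling limb, Q drops from 93 to 16 m³/s between t = 4 h and t = 9 h (Δt = 5 h).
k = −Δt / ln(Q₂/Q₁) = −5 / ln(16/93) = 2.84 h.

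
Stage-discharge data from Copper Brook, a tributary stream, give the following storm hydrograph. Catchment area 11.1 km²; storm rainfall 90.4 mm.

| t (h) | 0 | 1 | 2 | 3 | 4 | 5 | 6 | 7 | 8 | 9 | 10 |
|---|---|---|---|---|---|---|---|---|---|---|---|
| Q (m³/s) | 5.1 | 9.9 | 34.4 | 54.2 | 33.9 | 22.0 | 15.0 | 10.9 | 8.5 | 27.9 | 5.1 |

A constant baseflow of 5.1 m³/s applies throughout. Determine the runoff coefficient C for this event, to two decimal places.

C ≈ 0.61

ΣQ_DR = 170.8 m³/s; V = ΣQ_DR·Δt = 6.149 × 10^5 m³.
Runoff depth d = V / A = 55.39 mm.
C = d / P = 55.39 / 90.4 = 0.61.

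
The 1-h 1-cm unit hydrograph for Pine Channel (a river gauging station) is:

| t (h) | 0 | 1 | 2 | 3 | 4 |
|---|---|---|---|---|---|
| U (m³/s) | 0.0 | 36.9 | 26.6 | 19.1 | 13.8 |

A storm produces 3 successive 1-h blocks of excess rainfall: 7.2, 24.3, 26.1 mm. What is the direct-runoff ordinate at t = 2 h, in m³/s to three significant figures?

Q ≈ 109 m³/s

By discrete convolution, Q_j = Σ (P_i / 10 mm) · U_{j−i}.
At t = 2 h (j=2): Q = (7.2/10)·26.6 + (24.3/10)·36.9 + (26.1/10)·0.0 = 109 m³/s.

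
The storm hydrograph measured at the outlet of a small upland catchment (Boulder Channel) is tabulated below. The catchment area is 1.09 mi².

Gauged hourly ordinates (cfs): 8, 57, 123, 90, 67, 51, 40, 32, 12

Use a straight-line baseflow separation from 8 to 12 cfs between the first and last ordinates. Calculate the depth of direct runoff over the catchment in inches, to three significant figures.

Direct runoff: 0.00, 48.50, 114.00, 80.50, 57.00, 40.50, 29.00, 20.50, 0.00 cfs; ΣQ_DR = 390.0 cfs.
V = ΣQ_DR · Δt = 390.0 × 3600 s = 1.404 × 10^6 ft³.
Over A = 1.09 mi², depth = V / A = 0.554 in.

d ≈ 0.554 in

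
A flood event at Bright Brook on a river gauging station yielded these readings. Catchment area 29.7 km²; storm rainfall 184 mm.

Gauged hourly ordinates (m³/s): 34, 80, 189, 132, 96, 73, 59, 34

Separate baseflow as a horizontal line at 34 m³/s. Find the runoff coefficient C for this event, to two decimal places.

ΣQ_DR = 425.0 m³/s; V = ΣQ_DR·Δt = 1.530 × 10^6 m³.
Runoff depth d = V / A = 51.52 mm.
C = d / P = 51.52 / 184 = 0.28.

C ≈ 0.28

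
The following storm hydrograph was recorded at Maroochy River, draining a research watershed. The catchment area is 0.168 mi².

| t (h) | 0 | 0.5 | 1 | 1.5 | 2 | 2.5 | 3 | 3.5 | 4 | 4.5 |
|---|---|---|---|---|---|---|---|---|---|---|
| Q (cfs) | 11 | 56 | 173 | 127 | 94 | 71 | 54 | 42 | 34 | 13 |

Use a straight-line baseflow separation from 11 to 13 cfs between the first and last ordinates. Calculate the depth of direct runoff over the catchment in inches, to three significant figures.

Direct runoff: 0.00, 44.78, 161.56, 115.33, 82.11, 58.89, 41.67, 29.44, 21.22, 0.00 cfs; ΣQ_DR = 555.0 cfs.
V = ΣQ_DR · Δt = 555.0 × 1800 s = 9.990 × 10^5 ft³.
Over A = 0.168 mi², depth = V / A = 2.56 in.

d ≈ 2.56 in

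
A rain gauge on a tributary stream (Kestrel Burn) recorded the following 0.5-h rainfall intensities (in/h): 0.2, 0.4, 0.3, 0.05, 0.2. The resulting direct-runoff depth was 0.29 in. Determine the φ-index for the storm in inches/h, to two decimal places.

φ ≈ 0.13 in/h

Only the 4 blocks with intensity above φ contribute runoff: 0.2, 0.4, 0.3, 0.2 in/h.
Σ(I−φ)·Δt = d  ⇒  (0.2+0.4+0.3+0.2 − 4φ)·0.5 = 0.29
φ = (1.100 − 0.29/0.5) / 4 = 0.13 in/h.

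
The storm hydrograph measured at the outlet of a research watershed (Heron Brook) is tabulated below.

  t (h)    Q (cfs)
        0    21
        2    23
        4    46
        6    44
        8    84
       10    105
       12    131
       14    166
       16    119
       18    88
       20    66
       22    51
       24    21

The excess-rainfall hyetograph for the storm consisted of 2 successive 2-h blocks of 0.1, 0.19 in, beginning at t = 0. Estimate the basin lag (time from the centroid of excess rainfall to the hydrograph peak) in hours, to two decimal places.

t_L ≈ 11.69 h

Centroid of excess rainfall: t_c = Σ P_i·t̄_i / ΣP_i = 2.3103 h (block centres at 1, 3 h).
Hydrograph peak occurs at t = 14 h, so basin lag t_L = 14 − 2.3103 = 11.69 h.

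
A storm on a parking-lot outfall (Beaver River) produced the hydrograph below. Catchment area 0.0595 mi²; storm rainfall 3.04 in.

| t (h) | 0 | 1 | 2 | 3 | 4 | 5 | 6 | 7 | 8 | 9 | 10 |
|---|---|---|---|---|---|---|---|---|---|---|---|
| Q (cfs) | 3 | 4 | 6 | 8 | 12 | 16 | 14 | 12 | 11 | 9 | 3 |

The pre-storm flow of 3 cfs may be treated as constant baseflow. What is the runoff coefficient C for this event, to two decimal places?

ΣQ_DR = 65.00 cfs; V = ΣQ_DR·Δt = 2.340 × 10^5 ft³.
Runoff depth d = V / A = 1.693 in.
C = d / P = 1.693 / 3.04 = 0.56.

C ≈ 0.56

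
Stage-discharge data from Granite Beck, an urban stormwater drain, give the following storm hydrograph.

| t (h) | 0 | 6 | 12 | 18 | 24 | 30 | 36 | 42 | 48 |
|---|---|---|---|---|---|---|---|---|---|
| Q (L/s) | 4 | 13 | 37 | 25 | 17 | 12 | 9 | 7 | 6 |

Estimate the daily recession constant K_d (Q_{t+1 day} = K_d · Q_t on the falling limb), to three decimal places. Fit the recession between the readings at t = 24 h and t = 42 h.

Between t = 24 h and t = 42 h the flow falls from 17 to 7 L/s over 3×6 h = 18 h.
Per-interval ratio K = (7/17)^(1/3) = 0.7440; K_d = K^(24/6) = 0.306.

K_d ≈ 0.306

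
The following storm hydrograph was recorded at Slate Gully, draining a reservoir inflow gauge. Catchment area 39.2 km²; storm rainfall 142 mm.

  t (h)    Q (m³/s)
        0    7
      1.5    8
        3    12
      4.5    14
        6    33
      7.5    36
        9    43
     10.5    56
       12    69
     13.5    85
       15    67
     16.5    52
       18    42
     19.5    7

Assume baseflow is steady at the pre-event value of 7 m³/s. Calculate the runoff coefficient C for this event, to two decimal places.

ΣQ_DR = 433.0 m³/s; V = ΣQ_DR·Δt = 2.338 × 10^6 m³.
Runoff depth d = V / A = 59.65 mm.
C = d / P = 59.65 / 142 = 0.42.

C ≈ 0.42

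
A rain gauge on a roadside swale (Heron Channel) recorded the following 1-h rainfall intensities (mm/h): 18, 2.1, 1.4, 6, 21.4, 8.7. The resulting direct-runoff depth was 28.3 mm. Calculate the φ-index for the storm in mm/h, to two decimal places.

φ ≈ 6.60 mm/h

Only the 3 blocks with intensity above φ contribute runoff: 18, 21.4, 8.7 mm/h.
Σ(I−φ)·Δt = d  ⇒  (18+21.4+8.7 − 3φ)·1 = 28.3
φ = (48.10 − 28.3/1) / 3 = 6.60 mm/h.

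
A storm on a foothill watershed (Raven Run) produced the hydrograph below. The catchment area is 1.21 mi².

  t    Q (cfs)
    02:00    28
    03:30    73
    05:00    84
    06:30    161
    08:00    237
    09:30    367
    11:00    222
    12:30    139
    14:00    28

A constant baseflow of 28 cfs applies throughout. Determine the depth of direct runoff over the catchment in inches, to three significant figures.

Direct runoff: 0.0, 45.0, 56.0, 133.0, 209.0, 339.0, 194.0, 111.0, 0.0 cfs; ΣQ_DR = 1087 cfs.
V = ΣQ_DR · Δt = 1087 × 5400 s = 5.870 × 10^6 ft³.
Over A = 1.21 mi², depth = V / A = 2.09 in.

d ≈ 2.09 in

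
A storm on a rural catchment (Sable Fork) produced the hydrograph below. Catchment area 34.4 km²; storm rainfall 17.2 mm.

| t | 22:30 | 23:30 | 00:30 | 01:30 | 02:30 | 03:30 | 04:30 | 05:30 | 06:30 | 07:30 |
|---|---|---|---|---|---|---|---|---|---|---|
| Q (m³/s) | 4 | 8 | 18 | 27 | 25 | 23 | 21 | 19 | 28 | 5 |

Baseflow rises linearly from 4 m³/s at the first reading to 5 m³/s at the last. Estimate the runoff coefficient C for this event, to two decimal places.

C ≈ 0.81

ΣQ_DR = 133.0 m³/s; V = ΣQ_DR·Δt = 4.788 × 10^5 m³.
Runoff depth d = V / A = 13.92 mm.
C = d / P = 13.92 / 17.2 = 0.81.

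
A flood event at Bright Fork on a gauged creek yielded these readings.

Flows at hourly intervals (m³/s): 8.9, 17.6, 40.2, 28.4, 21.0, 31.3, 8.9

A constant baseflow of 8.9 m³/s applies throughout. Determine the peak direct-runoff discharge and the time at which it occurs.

Subtracting baseflow gives direct-runoff ordinates: 0.0, 8.7, 31.3, 19.5, 12.1, 22.4, 0.0 m³/s.
The maximum is 31.3 m³/s, occurring at the reading for t = 2 h.

Q_p = 31.3 m³/s at t = 2 h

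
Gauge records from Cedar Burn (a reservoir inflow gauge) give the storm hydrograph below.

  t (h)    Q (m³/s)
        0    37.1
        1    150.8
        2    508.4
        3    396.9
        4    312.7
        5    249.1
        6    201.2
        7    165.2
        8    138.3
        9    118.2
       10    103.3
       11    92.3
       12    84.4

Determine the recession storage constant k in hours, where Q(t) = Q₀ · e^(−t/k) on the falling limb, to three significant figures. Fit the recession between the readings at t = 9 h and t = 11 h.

On the falling limb, Q drops from 118.2 to 92.3 m³/s between t = 9 h and t = 11 h (Δt = 2 h).
k = −Δt / ln(Q₂/Q₁) = −2 / ln(92.3/118.2) = 8.09 h.

k ≈ 8.09 h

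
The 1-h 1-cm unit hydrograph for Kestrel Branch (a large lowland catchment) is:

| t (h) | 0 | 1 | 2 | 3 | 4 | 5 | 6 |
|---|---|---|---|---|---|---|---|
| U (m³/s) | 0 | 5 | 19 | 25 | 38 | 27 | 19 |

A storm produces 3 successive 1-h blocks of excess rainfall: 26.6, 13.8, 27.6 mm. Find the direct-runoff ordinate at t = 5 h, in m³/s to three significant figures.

By discrete convolution, Q_j = Σ (P_i / 10 mm) · U_{j−i}.
At t = 5 h (j=5): Q = (26.6/10)·27 + (13.8/10)·38 + (27.6/10)·25 = 193 m³/s.

Q ≈ 193 m³/s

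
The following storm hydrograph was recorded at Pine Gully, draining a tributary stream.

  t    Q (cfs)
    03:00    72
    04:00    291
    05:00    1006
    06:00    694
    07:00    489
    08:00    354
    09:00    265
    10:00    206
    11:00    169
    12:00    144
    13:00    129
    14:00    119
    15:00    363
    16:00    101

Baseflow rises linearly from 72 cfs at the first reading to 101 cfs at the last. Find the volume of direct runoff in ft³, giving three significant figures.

Direct-runoff ordinates (Q − Q_b): 0.00, 216.77, 929.54, 615.31, 408.08, 270.85, 179.62, 118.38, 79.15, 51.92, 34.69, 22.46, 264.23, 0.00 cfs.
ΣQ_DR = 3191 cfs.
With Δt = 1 h = 3600 s, V = ΣQ_DR · Δt = 3191 × 3600 = 1.15 × 10^7 ft³.

V ≈ 1.15 × 10^7 ft³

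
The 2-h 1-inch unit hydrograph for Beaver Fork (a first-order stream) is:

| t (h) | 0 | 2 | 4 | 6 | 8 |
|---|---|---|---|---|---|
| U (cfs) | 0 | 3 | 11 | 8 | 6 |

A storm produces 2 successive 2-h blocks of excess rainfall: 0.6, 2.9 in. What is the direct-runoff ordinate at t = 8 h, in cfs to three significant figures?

By discrete convolution, Q_j = Σ (P_i / 1 in) · U_{j−i}.
At t = 8 h (j=4): Q = (0.6/1)·6 + (2.9/1)·8 = 26.8 cfs.

Q ≈ 26.8 cfs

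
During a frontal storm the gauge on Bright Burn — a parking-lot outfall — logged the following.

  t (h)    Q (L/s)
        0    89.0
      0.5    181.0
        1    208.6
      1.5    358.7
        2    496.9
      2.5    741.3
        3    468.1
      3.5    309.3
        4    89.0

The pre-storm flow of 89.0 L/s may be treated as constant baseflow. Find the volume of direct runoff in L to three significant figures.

Direct-runoff ordinates (Q − Q_b): 0.0, 92.0, 119.6, 269.7, 407.9, 652.3, 379.1, 220.3, 0.0 L/s.
ΣQ_DR = 2141 L/s.
With Δt = 0.5 h = 1800 s, V = ΣQ_DR · Δt = 2141 × 1800 = 3.85 × 10^6 L.

V ≈ 3.85 × 10^6 L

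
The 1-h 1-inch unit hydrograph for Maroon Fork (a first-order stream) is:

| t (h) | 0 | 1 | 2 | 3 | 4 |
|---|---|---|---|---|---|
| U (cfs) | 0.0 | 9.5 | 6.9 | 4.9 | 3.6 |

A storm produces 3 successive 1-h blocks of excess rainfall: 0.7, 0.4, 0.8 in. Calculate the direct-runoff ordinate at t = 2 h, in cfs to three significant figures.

By discrete convolution, Q_j = Σ (P_i / 1 in) · U_{j−i}.
At t = 2 h (j=2): Q = (0.7/1)·6.9 + (0.4/1)·9.5 + (0.8/1)·0.0 = 8.63 cfs.

Q ≈ 8.63 cfs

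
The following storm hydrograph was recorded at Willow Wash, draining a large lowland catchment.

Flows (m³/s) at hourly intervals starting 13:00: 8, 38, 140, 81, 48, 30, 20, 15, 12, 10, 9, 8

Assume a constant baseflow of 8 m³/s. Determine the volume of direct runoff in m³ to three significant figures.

Direct-runoff ordinates (Q − Q_b): 0.0, 30.0, 132.0, 73.0, 40.0, 22.0, 12.0, 7.0, 4.0, 2.0, 1.0, 0.0 m³/s.
ΣQ_DR = 323.0 m³/s.
With Δt = 1 h = 3600 s, V = ΣQ_DR · Δt = 323.0 × 3600 = 1.16 × 10^6 m³.

V ≈ 1.16 × 10^6 m³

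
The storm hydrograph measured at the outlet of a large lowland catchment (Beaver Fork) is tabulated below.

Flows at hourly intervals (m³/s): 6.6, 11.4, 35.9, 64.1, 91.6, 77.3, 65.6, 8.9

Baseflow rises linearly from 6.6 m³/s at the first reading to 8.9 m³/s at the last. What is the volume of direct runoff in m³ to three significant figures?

Direct-runoff ordinates (Q − Q_b): 0.00, 4.47, 28.64, 56.51, 83.69, 69.06, 57.03, 0.00 m³/s.
ΣQ_DR = 299.4 m³/s.
With Δt = 1 h = 3600 s, V = ΣQ_DR · Δt = 299.4 × 3600 = 1.08 × 10^6 m³.

V ≈ 1.08 × 10^6 m³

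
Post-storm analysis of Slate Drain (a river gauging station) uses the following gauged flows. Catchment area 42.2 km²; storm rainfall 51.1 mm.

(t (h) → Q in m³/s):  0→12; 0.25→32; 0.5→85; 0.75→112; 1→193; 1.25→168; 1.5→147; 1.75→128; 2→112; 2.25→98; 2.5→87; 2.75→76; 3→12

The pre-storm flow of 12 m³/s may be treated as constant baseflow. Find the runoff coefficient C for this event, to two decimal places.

C ≈ 0.46

ΣQ_DR = 1106 m³/s; V = ΣQ_DR·Δt = 9.954 × 10^5 m³.
Runoff depth d = V / A = 23.59 mm.
C = d / P = 23.59 / 51.1 = 0.46.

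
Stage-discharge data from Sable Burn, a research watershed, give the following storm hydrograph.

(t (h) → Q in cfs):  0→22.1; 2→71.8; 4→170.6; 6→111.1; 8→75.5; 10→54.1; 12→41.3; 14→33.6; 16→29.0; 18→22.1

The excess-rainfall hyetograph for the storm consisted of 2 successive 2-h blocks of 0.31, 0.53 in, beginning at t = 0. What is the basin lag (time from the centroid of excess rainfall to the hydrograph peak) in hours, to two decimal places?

Centroid of excess rainfall: t_c = Σ P_i·t̄_i / ΣP_i = 2.2619 h (block centres at 1, 3 h).
Hydrograph peak occurs at t = 4 h, so basin lag t_L = 4 − 2.2619 = 1.74 h.

t_L ≈ 1.74 h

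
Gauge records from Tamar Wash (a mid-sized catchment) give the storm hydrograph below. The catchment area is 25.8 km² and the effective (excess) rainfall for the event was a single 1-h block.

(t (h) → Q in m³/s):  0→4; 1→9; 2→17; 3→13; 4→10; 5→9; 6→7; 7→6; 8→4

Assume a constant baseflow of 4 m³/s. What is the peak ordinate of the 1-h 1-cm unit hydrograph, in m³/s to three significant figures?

U_p ≈ 21.7 m³/s

Direct runoff: 0.0, 5.0, 13.0, 9.0, 6.0, 5.0, 3.0, 2.0, 0.0 m³/s; ΣQ_DR = 43.00 m³/s, peak = 13.0 m³/s.
Runoff depth d = ΣQ_DR·Δt / A = 43.00 × 3600 / (25.8 km²) = 6.000 mm.
The 1-cm UH is the DRH scaled by (10 mm)/d, so U_p = 13.0 × 10/6.000 = 21.7 m³/s.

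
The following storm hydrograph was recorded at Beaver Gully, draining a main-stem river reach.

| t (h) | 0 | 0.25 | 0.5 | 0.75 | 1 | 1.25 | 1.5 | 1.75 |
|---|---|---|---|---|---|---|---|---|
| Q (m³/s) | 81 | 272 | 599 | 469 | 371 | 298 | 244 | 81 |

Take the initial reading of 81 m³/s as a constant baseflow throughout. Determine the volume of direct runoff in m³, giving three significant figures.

V ≈ 1.59 × 10^6 m³

Direct-runoff ordinates (Q − Q_b): 0.0, 191.0, 518.0, 388.0, 290.0, 217.0, 163.0, 0.0 m³/s.
ΣQ_DR = 1767 m³/s.
With Δt = 0.25 h = 900 s, V = ΣQ_DR · Δt = 1767 × 900 = 1.59 × 10^6 m³.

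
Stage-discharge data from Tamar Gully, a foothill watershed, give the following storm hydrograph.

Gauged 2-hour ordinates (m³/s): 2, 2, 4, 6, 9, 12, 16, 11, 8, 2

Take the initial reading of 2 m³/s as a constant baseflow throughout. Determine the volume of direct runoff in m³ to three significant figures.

Direct-runoff ordinates (Q − Q_b): 0.0, 0.0, 2.0, 4.0, 7.0, 10.0, 14.0, 9.0, 6.0, 0.0 m³/s.
ΣQ_DR = 52.00 m³/s.
With Δt = 2 h = 7200 s, V = ΣQ_DR · Δt = 52.00 × 7200 = 3.74 × 10^5 m³.

V ≈ 3.74 × 10^5 m³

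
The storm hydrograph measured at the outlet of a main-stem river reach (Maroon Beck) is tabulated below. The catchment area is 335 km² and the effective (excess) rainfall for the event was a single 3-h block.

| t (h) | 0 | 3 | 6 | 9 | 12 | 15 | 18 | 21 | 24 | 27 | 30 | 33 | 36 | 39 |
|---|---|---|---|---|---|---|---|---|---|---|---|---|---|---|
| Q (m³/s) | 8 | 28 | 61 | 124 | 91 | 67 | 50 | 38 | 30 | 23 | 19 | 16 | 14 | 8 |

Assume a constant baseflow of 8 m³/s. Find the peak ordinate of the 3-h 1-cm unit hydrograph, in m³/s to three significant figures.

Direct runoff: 0.0, 20.0, 53.0, 116.0, 83.0, 59.0, 42.0, 30.0, 22.0, 15.0, 11.0, 8.0, 6.0, 0.0 m³/s; ΣQ_DR = 465.0 m³/s, peak = 116.0 m³/s.
Runoff depth d = ΣQ_DR·Δt / A = 465.0 × 10800 / (335 km²) = 14.99 mm.
The 1-cm UH is the DRH scaled by (10 mm)/d, so U_p = 116.0 × 10/14.99 = 77.4 m³/s.

U_p ≈ 77.4 m³/s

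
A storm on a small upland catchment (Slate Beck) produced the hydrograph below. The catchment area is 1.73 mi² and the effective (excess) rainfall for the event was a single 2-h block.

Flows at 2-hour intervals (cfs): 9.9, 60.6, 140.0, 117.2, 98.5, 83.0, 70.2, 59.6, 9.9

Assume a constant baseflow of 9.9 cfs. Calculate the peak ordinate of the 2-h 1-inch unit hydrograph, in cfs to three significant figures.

U_p ≈ 130 cfs

Direct runoff: 0.0, 50.7, 130.1, 107.3, 88.6, 73.1, 60.3, 49.7, 0.0 cfs; ΣQ_DR = 559.8 cfs, peak = 130.1 cfs.
Runoff depth d = ΣQ_DR·Δt / A = 559.8 × 7200 / (1.73 mi²) = 1.003 in.
The 1-inch UH is the DRH scaled by (1 in)/d, so U_p = 130.1 × 1/1.003 = 130 cfs.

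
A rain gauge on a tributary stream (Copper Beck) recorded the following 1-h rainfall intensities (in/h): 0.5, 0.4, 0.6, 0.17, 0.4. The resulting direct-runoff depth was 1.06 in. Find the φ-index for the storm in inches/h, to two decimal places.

Only the 4 blocks with intensity above φ contribute runoff: 0.5, 0.4, 0.6, 0.4 in/h.
Σ(I−φ)·Δt = d  ⇒  (0.5+0.4+0.6+0.4 − 4φ)·1 = 1.06
φ = (1.900 − 1.06/1) / 4 = 0.21 in/h.

φ ≈ 0.21 in/h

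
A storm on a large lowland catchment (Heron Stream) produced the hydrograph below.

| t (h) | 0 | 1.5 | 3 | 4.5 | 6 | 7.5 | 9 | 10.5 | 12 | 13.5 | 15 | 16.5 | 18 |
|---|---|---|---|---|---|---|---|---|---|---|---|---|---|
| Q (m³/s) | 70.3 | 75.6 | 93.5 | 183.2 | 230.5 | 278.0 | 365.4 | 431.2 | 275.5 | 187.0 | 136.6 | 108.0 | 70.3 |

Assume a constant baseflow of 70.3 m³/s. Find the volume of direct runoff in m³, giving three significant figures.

Direct-runoff ordinates (Q − Q_b): 0.0, 5.3, 23.2, 112.9, 160.2, 207.7, 295.1, 360.9, 205.2, 116.7, 66.3, 37.7, 0.0 m³/s.
ΣQ_DR = 1591 m³/s.
With Δt = 1.5 h = 5400 s, V = ΣQ_DR · Δt = 1591 × 5400 = 8.59 × 10^6 m³.

V ≈ 8.59 × 10^6 m³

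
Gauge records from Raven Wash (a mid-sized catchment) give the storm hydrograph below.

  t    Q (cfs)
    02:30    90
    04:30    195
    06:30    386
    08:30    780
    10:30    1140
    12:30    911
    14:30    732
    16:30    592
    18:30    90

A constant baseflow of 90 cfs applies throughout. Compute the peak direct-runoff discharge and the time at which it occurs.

Subtracting baseflow gives direct-runoff ordinates: 0.0, 105.0, 296.0, 690.0, 1050.0, 821.0, 642.0, 502.0, 0.0 cfs.
The maximum is 1050.0 cfs, occurring at the reading for t = 10:30.

Q_p = 1050.0 cfs at t = 10:30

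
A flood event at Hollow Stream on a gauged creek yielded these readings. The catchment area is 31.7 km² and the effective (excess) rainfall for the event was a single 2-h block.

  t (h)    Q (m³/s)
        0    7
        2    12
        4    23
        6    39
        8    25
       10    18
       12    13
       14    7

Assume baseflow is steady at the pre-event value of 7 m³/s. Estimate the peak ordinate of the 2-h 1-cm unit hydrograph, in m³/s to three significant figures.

Direct runoff: 0.0, 5.0, 16.0, 32.0, 18.0, 11.0, 6.0, 0.0 m³/s; ΣQ_DR = 88.00 m³/s, peak = 32.0 m³/s.
Runoff depth d = ΣQ_DR·Δt / A = 88.00 × 7200 / (31.7 km²) = 19.99 mm.
The 1-cm UH is the DRH scaled by (10 mm)/d, so U_p = 32.0 × 10/19.99 = 16.0 m³/s.

U_p ≈ 16.0 m³/s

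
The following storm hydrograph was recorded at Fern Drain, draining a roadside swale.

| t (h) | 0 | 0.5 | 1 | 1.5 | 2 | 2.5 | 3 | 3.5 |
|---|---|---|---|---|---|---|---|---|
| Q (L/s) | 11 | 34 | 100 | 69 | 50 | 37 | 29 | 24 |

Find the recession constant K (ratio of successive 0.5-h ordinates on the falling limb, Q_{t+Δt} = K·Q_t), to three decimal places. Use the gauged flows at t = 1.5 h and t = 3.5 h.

Using the recession-limb readings at t = 1.5 h and t = 3.5 h: Q falls from 69 to 24 L/s over 4 intervals.
K = (Q₂/Q₁)^(1/4) = (24/69)^(1/4) = 0.768.

K ≈ 0.768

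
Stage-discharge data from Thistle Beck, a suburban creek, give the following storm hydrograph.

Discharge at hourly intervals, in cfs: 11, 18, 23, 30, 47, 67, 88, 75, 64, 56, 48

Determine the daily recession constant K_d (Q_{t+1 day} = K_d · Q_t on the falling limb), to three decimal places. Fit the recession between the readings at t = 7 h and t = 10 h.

K_d ≈ 0.028

Between t = 7 h and t = 10 h the flow falls from 75 to 48 cfs over 3×1 h = 3 h.
Per-interval ratio K = (48/75)^(1/3) = 0.8618; K_d = K^(24/1) = 0.028.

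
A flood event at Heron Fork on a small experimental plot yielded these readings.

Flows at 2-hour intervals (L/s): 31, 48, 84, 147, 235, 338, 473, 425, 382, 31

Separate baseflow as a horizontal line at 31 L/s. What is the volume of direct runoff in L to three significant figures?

V ≈ 1.36 × 10^7 L

Direct-runoff ordinates (Q − Q_b): 0.0, 17.0, 53.0, 116.0, 204.0, 307.0, 442.0, 394.0, 351.0, 0.0 L/s.
ΣQ_DR = 1884 L/s.
With Δt = 2 h = 7200 s, V = ΣQ_DR · Δt = 1884 × 7200 = 1.36 × 10^7 L.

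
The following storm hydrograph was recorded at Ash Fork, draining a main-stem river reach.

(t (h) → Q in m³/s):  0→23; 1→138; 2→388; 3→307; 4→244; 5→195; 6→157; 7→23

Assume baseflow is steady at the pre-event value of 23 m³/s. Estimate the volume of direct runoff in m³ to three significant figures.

Direct-runoff ordinates (Q − Q_b): 0.0, 115.0, 365.0, 284.0, 221.0, 172.0, 134.0, 0.0 m³/s.
ΣQ_DR = 1291 m³/s.
With Δt = 1 h = 3600 s, V = ΣQ_DR · Δt = 1291 × 3600 = 4.65 × 10^6 m³.

V ≈ 4.65 × 10^6 m³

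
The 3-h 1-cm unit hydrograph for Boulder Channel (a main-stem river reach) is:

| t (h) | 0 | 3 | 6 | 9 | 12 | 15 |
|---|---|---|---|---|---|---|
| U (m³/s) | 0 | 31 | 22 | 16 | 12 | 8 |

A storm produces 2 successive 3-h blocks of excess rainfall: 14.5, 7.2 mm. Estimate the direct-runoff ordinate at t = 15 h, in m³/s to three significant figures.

Q ≈ 20.2 m³/s

By discrete convolution, Q_j = Σ (P_i / 10 mm) · U_{j−i}.
At t = 15 h (j=5): Q = (14.5/10)·8 + (7.2/10)·12 = 20.2 m³/s.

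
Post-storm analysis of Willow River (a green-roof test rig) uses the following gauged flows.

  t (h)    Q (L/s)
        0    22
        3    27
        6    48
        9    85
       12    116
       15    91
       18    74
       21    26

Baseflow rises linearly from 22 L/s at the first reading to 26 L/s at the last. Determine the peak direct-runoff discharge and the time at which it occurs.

Q_p = 91.71 L/s at t = 12 h

Subtracting baseflow gives direct-runoff ordinates: 0.00, 4.43, 24.86, 61.29, 91.71, 66.14, 48.57, 0.00 L/s.
The maximum is 91.71 L/s, occurring at the reading for t = 12 h.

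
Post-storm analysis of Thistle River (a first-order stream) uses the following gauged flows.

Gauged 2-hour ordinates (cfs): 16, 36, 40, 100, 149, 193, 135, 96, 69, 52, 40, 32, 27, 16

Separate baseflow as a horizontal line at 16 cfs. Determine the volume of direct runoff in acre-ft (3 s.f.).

Direct-runoff ordinates (Q − Q_b): 0.0, 20.0, 24.0, 84.0, 133.0, 177.0, 119.0, 80.0, 53.0, 36.0, 24.0, 16.0, 11.0, 0.0 cfs.
ΣQ_DR = 777.0 cfs.
With Δt = 2 h = 7200 s, V = ΣQ_DR · Δt = 777.0 × 7200 = 5.59 × 10^6 ft³ = 128 acre-ft.

V ≈ 128 acre-ft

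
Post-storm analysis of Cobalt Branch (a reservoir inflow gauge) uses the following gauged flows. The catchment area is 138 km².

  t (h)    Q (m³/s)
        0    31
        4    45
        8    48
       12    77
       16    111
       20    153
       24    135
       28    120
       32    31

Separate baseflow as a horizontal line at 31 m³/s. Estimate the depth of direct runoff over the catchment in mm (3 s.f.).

Direct runoff: 0.0, 14.0, 17.0, 46.0, 80.0, 122.0, 104.0, 89.0, 0.0 m³/s; ΣQ_DR = 472.0 m³/s.
V = ΣQ_DR · Δt = 472.0 × 14400 s = 6.797 × 10^6 m³.
Over A = 138 km², depth = V / A = 49.3 mm.

d ≈ 49.3 mm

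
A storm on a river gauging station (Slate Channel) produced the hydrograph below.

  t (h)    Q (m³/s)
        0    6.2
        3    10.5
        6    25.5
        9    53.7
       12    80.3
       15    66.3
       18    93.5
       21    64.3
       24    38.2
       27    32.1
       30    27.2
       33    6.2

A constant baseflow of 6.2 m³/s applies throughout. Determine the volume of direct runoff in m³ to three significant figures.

V ≈ 4.64 × 10^6 m³

Direct-runoff ordinates (Q − Q_b): 0.0, 4.3, 19.3, 47.5, 74.1, 60.1, 87.3, 58.1, 32.0, 25.9, 21.0, 0.0 m³/s.
ΣQ_DR = 429.6 m³/s.
With Δt = 3 h = 10800 s, V = ΣQ_DR · Δt = 429.6 × 10800 = 4.64 × 10^6 m³.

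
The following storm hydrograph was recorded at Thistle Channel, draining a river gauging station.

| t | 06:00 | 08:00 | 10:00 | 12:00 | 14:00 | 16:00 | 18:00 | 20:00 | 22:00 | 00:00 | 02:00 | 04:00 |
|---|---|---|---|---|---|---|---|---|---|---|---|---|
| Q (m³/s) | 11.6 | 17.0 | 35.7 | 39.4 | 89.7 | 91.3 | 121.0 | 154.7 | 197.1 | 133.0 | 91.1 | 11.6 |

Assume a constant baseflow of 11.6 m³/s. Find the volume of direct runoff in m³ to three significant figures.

V ≈ 6.15 × 10^6 m³

Direct-runoff ordinates (Q − Q_b): 0.0, 5.4, 24.1, 27.8, 78.1, 79.7, 109.4, 143.1, 185.5, 121.4, 79.5, 0.0 m³/s.
ΣQ_DR = 854.0 m³/s.
With Δt = 2 h = 7200 s, V = ΣQ_DR · Δt = 854.0 × 7200 = 6.15 × 10^6 m³.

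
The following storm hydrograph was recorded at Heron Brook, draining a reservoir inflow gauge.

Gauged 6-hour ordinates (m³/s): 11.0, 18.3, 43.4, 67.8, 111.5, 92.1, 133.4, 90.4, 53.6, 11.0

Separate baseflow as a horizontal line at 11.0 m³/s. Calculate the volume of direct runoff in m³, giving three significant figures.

V ≈ 1.13 × 10^7 m³

Direct-runoff ordinates (Q − Q_b): 0.0, 7.3, 32.4, 56.8, 100.5, 81.1, 122.4, 79.4, 42.6, 0.0 m³/s.
ΣQ_DR = 522.5 m³/s.
With Δt = 6 h = 21600 s, V = ΣQ_DR · Δt = 522.5 × 21600 = 1.13 × 10^7 m³.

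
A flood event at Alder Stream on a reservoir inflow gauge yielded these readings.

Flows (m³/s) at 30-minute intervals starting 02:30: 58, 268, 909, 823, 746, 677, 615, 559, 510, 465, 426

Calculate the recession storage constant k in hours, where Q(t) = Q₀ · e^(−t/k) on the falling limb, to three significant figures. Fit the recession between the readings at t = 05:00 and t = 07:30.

On the falling limb, Q drops from 677 to 426 m³/s between t = 05:00 and t = 07:30 (Δt = 2.5 h).
k = −Δt / ln(Q₂/Q₁) = −2.5 / ln(426/677) = 5.40 h.

k ≈ 5.40 h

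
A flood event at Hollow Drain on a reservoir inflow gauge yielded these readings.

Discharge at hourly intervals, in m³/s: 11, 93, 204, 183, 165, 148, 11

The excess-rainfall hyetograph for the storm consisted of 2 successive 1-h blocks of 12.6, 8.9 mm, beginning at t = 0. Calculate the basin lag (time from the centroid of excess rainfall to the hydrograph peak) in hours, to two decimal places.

Centroid of excess rainfall: t_c = Σ P_i·t̄_i / ΣP_i = 0.9140 h (block centres at 0.5, 1.5 h).
Hydrograph peak occurs at t = 2 h, so basin lag t_L = 2 − 0.9140 = 1.09 h.

t_L ≈ 1.09 h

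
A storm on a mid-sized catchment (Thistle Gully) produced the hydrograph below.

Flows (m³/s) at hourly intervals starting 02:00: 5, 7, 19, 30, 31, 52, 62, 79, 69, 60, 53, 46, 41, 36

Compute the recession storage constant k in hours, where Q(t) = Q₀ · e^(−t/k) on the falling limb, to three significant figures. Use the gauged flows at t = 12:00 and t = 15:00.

k ≈ 7.76 h

On the falling limb, Q drops from 53 to 36 m³/s between t = 12:00 and t = 15:00 (Δt = 3 h).
k = −Δt / ln(Q₂/Q₁) = −3 / ln(36/53) = 7.76 h.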